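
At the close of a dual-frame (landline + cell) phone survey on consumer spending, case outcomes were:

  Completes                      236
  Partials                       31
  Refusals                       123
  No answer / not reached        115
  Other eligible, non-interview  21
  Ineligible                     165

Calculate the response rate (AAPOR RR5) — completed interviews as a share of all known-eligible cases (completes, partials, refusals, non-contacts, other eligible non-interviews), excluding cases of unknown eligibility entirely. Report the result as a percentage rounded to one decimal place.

Num = 236
Base = 236 + 31 + 123 + 115 + 21 = 526
RR5 = 236 / 526 = 0.4487

44.9%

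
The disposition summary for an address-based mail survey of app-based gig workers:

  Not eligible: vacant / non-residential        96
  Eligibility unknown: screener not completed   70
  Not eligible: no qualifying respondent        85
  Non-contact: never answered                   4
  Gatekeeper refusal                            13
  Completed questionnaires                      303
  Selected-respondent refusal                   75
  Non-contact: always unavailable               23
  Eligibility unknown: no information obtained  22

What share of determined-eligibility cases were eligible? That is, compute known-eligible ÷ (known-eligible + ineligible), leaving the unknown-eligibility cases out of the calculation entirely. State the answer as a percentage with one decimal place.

Refusal or break-off = 13 + 75 = 88
No answer / not reached = 4 + 23 = 27
Unknown if eligible = 70 + 22 = 92
Ineligible = 85 + 96 = 181
Known eligible: 303 + 88 + 27 = 418
e = 418 / (418 + 181) = 418 / 599 = 0.6978

69.8%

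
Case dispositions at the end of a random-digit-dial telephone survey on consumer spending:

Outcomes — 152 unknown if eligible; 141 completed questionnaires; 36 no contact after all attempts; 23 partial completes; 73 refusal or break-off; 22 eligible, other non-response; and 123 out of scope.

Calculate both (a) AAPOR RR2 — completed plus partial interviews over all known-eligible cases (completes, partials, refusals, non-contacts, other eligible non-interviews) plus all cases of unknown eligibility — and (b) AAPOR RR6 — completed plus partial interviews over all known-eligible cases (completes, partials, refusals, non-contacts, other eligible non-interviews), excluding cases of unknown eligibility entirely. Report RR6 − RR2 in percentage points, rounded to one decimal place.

Numerator: 141 + 23 = 164
Denom: 141 + 23 + 73 + 36 + 22 + 152 = 447
RR2 = 164 / 447 = 0.3669
Denom: 141 + 23 + 73 + 36 + 22 = 295
RR6 = 164 / 295 = 0.5559
Difference = 55.59 − 36.69 = 18.90 percentage points

18.9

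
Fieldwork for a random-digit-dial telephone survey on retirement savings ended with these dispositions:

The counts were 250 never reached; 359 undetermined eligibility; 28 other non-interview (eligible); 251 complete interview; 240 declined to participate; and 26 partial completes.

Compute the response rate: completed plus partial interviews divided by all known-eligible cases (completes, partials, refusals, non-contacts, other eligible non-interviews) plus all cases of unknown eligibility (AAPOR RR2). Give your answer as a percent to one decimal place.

24.0%

Num: 251 + 26 = 277
Base: 251 + 26 + 240 + 250 + 28 + 359 = 1154
RR2 = 277 / 1154 = 0.2400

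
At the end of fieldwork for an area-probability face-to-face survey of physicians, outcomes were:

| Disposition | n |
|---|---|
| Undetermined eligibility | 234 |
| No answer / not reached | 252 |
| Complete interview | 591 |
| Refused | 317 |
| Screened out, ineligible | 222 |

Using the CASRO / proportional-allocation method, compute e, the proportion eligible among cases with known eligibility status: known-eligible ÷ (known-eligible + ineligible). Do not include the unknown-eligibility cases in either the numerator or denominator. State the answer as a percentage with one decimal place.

Determined eligible = 591 + 317 + 252 = 1160
e = 1160 / (1160 + 222) = 1160 / 1382 = 0.8394

83.9%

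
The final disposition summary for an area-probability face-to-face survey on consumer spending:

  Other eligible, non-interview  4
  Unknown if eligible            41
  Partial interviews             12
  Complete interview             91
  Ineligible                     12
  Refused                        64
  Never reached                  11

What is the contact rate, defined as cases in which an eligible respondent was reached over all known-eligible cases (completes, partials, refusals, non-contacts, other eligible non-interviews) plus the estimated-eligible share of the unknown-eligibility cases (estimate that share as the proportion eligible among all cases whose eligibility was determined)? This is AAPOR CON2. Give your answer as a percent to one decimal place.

77.6%

Num = 91 + 12 + 64 + 4 = 171
Known eligible = 91 + 12 + 64 + 11 + 4 = 182
e = 182 / (182 + 12) = 182 / 194 = 0.9381
Estimated eligible among unknowns = 0.9381 × 41 = 38.46
Base = 182 + 38.46 = 220.46
CON2 = 171 / 220.46 = 0.7757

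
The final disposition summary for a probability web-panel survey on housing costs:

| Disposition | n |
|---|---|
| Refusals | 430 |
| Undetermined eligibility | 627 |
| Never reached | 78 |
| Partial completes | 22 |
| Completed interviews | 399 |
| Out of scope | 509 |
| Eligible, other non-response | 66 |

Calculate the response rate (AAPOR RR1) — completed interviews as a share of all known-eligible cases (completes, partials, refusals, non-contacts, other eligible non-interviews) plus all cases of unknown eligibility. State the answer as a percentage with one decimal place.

24.6%

Num = 399
Denominator = 399 + 22 + 430 + 78 + 66 + 627 = 1622
RR1 = 399 / 1622 = 0.2460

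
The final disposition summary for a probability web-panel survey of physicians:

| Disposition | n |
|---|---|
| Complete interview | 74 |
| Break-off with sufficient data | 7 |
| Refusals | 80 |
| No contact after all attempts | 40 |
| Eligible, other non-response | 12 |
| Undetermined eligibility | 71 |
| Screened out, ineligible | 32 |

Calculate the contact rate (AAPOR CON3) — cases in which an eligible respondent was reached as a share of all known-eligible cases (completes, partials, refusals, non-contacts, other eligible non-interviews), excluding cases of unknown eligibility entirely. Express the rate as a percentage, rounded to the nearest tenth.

81.2%

Numerator: 74 + 7 + 80 + 12 = 173
Denom: 74 + 7 + 80 + 40 + 12 = 213
CON3 = 173 / 213 = 0.8122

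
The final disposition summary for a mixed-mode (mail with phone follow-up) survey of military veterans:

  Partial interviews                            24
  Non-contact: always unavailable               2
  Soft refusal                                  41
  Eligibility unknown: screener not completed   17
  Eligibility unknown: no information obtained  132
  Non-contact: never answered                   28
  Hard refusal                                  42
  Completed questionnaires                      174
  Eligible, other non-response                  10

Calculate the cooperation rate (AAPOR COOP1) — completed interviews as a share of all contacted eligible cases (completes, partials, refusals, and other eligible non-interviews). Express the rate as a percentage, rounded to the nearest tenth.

Refusals = 42 + 41 = 83
No answer / not reached = 28 + 2 = 30
Unknown if eligible = 17 + 132 = 149
Num = 174
Base = 174 + 24 + 83 + 10 = 291
COOP1 = 174 / 291 = 0.5979

59.8%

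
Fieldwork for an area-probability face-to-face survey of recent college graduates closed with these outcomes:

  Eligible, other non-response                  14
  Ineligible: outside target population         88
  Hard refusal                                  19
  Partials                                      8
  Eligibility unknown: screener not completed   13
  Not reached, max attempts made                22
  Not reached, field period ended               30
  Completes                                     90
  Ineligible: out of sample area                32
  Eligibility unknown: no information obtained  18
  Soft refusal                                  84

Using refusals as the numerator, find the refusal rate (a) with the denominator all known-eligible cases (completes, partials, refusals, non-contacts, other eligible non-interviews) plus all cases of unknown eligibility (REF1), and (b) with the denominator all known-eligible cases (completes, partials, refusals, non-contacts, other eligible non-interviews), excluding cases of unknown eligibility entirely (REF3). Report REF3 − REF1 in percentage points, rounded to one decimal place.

4.0

Refusals = 19 + 84 = 103
No contact after all attempts = 30 + 22 = 52
Undetermined eligibility = 13 + 18 = 31
Out of scope = 88 + 32 = 120
Numerator = 103
Denominator = 90 + 8 + 103 + 52 + 14 + 31 = 298
REF1 = 103 / 298 = 0.3456
Denominator = 90 + 8 + 103 + 52 + 14 = 267
REF3 = 103 / 267 = 0.3858
Difference = 38.58 − 34.56 = 4.02 percentage points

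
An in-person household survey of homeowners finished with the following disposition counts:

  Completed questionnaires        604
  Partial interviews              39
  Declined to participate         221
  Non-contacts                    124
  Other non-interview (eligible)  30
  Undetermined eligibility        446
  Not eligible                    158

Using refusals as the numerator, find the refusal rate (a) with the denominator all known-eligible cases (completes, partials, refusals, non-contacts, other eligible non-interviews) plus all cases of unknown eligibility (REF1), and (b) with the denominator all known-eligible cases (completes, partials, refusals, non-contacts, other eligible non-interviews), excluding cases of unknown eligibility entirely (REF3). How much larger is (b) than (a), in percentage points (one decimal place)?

Num → 221
Denom → 604 + 39 + 221 + 124 + 30 + 446 = 1464
REF1 = 221 / 1464 = 0.1510
Denom → 604 + 39 + 221 + 124 + 30 = 1018
REF3 = 221 / 1018 = 0.2171
Difference = 21.71 − 15.10 = 6.61 percentage points

6.6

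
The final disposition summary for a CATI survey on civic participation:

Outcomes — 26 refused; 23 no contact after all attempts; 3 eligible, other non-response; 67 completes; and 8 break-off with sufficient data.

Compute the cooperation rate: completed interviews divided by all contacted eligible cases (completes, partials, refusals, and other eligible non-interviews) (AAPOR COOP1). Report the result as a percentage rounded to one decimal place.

64.4%

Top → 67
Denominator → 67 + 8 + 26 + 3 = 104
COOP1 = 67 / 104 = 0.6442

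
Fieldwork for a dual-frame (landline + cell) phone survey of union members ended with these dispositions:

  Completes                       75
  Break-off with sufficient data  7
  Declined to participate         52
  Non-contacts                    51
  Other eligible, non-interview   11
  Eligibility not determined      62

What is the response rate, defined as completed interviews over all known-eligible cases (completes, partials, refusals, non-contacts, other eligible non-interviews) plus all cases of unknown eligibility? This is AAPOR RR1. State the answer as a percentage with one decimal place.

29.1%

Num: 75
Base: 75 + 7 + 52 + 51 + 11 + 62 = 258
RR1 = 75 / 258 = 0.2907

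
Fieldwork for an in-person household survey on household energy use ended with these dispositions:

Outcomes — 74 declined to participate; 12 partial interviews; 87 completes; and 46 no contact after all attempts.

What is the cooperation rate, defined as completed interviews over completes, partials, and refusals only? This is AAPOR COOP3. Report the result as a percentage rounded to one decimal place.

Numerator = 87
Base = 87 + 12 + 74 = 173
COOP3 = 87 / 173 = 0.5029

50.3%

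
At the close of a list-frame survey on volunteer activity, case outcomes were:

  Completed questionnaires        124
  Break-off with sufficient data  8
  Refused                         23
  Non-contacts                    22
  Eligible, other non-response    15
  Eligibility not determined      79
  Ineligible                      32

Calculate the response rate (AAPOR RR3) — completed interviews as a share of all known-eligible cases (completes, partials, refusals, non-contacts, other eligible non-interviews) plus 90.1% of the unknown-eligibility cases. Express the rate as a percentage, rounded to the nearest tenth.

Top → 124
Determined eligible → 124 + 8 + 23 + 22 + 15 = 192
Estimated eligible among unknowns → 0.9010 × 79 = 71.18
Denom → 192 + 71.18 = 263.18
RR3 = 124 / 263.18 = 0.4712

47.1%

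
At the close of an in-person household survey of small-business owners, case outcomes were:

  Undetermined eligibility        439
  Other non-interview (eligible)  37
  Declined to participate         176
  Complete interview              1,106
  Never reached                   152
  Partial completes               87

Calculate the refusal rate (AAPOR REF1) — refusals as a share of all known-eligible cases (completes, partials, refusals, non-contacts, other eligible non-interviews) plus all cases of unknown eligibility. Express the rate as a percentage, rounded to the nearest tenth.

8.8%

Top = 176
Base = 1106 + 87 + 176 + 152 + 37 + 439 = 1997
REF1 = 176 / 1997 = 0.0881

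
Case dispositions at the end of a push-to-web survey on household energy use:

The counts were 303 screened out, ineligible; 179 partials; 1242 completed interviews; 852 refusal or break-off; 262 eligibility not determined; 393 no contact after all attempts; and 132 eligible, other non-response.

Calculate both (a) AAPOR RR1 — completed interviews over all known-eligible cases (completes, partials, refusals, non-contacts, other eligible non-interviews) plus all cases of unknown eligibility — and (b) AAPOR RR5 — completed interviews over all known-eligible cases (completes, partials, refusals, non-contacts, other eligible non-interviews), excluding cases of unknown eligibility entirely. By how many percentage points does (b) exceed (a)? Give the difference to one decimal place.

3.8

Num → 1242
Base → 1242 + 179 + 852 + 393 + 132 + 262 = 3060
RR1 = 1242 / 3060 = 0.4059
Base → 1242 + 179 + 852 + 393 + 132 = 2798
RR5 = 1242 / 2798 = 0.4439
Difference = 44.39 − 40.59 = 3.80 percentage points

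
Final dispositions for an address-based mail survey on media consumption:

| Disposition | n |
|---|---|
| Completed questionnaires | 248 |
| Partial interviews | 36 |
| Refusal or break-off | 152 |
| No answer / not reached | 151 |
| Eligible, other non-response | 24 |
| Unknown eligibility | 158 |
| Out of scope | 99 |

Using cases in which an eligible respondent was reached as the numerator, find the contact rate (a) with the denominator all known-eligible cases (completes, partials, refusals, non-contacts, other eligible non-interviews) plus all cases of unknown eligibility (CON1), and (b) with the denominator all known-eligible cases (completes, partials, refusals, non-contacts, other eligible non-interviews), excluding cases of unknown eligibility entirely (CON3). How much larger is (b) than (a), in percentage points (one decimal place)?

15.5

Top: 248 + 36 + 152 + 24 = 460
Denominator: 248 + 36 + 152 + 151 + 24 + 158 = 769
CON1 = 460 / 769 = 0.5982
Denominator: 248 + 36 + 152 + 151 + 24 = 611
CON3 = 460 / 611 = 0.7529
Difference = 75.29 − 59.82 = 15.47 percentage points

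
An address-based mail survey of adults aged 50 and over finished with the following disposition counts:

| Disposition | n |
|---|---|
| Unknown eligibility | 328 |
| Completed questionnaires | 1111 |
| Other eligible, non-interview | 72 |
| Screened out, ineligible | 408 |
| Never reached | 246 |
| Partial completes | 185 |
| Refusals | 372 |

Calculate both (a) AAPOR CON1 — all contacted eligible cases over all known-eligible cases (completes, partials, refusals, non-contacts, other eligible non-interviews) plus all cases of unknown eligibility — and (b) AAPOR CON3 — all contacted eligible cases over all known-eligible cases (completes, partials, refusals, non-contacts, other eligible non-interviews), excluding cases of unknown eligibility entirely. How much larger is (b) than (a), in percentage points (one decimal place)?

Top: 1111 + 185 + 372 + 72 = 1740
Base: 1111 + 185 + 372 + 246 + 72 + 328 = 2314
CON1 = 1740 / 2314 = 0.7519
Base: 1111 + 185 + 372 + 246 + 72 = 1986
CON3 = 1740 / 1986 = 0.8761
Difference = 87.61 − 75.19 = 12.42 percentage points

12.4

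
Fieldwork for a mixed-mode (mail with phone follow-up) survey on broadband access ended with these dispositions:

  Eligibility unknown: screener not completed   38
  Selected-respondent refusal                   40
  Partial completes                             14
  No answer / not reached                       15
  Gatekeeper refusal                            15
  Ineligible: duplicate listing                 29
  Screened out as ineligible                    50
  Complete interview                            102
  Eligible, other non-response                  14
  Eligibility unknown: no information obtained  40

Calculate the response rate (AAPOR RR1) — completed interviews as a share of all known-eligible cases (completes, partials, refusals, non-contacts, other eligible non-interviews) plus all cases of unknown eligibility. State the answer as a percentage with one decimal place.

Declined to participate = 15 + 40 = 55
Undetermined eligibility = 38 + 40 = 78
Not eligible = 50 + 29 = 79
Num = 102
Denom = 102 + 14 + 55 + 15 + 14 + 78 = 278
RR1 = 102 / 278 = 0.3669

36.7%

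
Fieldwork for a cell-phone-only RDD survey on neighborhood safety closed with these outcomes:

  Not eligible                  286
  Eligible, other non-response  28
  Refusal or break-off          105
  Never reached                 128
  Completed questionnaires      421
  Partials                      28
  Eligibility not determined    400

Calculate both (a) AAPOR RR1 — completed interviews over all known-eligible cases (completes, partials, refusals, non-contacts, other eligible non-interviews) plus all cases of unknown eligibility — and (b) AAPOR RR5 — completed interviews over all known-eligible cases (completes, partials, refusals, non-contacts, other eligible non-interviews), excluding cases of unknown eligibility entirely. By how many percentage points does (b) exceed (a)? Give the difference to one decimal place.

Numerator = 421
Denominator = 421 + 28 + 105 + 128 + 28 + 400 = 1110
RR1 = 421 / 1110 = 0.3793
Denominator = 421 + 28 + 105 + 128 + 28 = 710
RR5 = 421 / 710 = 0.5930
Difference = 59.30 − 37.93 = 21.37 percentage points

21.4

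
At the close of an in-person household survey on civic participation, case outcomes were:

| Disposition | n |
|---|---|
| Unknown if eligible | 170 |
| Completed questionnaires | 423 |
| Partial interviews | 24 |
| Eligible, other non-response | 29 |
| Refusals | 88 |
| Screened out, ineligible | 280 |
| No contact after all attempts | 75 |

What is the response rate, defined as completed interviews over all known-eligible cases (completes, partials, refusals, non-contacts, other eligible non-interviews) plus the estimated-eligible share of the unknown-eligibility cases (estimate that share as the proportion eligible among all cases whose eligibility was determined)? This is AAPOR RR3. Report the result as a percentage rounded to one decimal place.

Num → 423
Eligible (known) → 423 + 24 + 88 + 75 + 29 = 639
e = 639 / (639 + 280) = 639 / 919 = 0.6953
e × U → 0.6953 × 170 = 118.20
Base → 639 + 118.20 = 757.20
RR3 = 423 / 757.20 = 0.5586

55.9%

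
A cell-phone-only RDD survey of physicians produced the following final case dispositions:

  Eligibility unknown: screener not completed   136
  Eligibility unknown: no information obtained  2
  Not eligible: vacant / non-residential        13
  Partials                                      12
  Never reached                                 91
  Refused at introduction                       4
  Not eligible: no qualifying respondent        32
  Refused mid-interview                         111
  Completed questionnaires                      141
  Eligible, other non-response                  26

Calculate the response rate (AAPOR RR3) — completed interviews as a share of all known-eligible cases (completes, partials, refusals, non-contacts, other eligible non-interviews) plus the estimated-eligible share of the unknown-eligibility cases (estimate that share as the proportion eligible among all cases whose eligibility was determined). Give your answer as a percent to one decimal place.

27.7%

Refused = 4 + 111 = 115
Undetermined eligibility = 136 + 2 = 138
Ineligible = 32 + 13 = 45
Top = 141
Eligible (known) = 141 + 12 + 115 + 91 + 26 = 385
e = 385 / (385 + 45) = 385 / 430 = 0.8953
Eligible share of unknowns = 0.8953 × 138 = 123.55
Base = 385 + 123.55 = 508.55
RR3 = 141 / 508.55 = 0.2773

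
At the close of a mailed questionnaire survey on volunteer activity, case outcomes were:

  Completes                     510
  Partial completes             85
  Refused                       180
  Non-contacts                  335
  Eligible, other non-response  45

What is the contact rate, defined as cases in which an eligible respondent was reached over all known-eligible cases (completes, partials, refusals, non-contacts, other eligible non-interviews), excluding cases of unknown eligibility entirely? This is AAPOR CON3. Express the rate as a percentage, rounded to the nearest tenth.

Num → 510 + 85 + 180 + 45 = 820
Base → 510 + 85 + 180 + 335 + 45 = 1155
CON3 = 820 / 1155 = 0.7100

71.0%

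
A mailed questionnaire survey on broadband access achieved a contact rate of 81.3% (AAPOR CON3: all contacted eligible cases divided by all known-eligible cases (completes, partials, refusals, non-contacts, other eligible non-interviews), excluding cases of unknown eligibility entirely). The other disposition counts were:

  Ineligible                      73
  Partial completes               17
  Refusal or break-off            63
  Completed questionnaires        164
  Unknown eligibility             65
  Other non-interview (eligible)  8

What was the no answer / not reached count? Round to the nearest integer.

58

Num → 164 + 17 + 63 + 8 = 252
CON3 = 252 / D = 0.813
D = 252 / 0.813 = 310.0
Rest of base = 252
no answer / not reached = 310.0 − 252 ≈ 58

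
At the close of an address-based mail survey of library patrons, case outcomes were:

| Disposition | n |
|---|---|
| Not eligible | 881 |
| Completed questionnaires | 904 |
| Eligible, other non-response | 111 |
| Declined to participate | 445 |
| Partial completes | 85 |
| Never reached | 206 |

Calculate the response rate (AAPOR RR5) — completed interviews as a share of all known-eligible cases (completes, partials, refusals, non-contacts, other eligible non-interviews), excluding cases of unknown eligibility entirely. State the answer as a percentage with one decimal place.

51.6%

Top: 904
Base: 904 + 85 + 445 + 206 + 111 = 1751
RR5 = 904 / 1751 = 0.5163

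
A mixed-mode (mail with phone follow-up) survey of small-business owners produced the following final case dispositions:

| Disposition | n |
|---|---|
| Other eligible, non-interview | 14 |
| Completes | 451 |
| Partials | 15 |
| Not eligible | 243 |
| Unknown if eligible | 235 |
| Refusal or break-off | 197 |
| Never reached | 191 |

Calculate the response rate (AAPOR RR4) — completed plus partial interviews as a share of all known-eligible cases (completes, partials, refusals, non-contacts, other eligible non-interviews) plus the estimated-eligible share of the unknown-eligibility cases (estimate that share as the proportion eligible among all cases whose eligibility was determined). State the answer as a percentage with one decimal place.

44.3%

Num → 451 + 15 = 466
Known eligible → 451 + 15 + 197 + 191 + 14 = 868
e = 868 / (868 + 243) = 868 / 1111 = 0.7813
Estimated eligible among unknowns → 0.7813 × 235 = 183.61
Denom → 868 + 183.61 = 1051.61
RR4 = 466 / 1051.61 = 0.4431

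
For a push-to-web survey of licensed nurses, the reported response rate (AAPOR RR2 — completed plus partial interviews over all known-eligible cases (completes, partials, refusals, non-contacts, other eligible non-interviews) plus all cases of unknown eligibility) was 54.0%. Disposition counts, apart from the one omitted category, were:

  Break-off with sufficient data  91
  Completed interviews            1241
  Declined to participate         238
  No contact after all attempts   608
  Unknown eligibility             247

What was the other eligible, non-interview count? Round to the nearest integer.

42

Num = 1241 + 91 = 1332
RR2 = 1332 / D = 0.540
D = 1332 / 0.540 = 2466.7
Rest of base = 2425
other eligible, non-interview = 2466.7 − 2425 ≈ 42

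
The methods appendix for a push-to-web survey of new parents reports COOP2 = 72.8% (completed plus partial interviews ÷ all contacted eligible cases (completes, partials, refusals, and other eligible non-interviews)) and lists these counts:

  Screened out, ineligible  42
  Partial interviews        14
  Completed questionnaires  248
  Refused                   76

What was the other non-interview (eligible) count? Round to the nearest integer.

22

Top: 248 + 14 = 262
COOP2 = 262 / D = 0.728
D = 262 / 0.728 = 359.9
Rest of base = 338
other non-interview (eligible) = 359.9 − 338 ≈ 22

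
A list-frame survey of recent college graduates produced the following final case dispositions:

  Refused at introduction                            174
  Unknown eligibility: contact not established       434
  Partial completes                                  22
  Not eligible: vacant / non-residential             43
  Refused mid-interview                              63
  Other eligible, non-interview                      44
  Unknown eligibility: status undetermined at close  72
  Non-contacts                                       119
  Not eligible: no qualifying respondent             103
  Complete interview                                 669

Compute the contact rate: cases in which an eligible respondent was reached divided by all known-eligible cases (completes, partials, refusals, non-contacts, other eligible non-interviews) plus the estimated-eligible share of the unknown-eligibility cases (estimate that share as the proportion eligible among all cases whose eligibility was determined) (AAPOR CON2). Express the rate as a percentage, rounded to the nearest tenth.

63.2%

Declined to participate = 174 + 63 = 237
Undetermined eligibility = 434 + 72 = 506
Not eligible = 103 + 43 = 146
Top: 669 + 22 + 237 + 44 = 972
Determined eligible: 669 + 22 + 237 + 119 + 44 = 1091
e = 1091 / (1091 + 146) = 1091 / 1237 = 0.8820
Estimated eligible among unknowns: 0.8820 × 506 = 446.29
Denominator: 1091 + 446.29 = 1537.29
CON2 = 972 / 1537.29 = 0.6323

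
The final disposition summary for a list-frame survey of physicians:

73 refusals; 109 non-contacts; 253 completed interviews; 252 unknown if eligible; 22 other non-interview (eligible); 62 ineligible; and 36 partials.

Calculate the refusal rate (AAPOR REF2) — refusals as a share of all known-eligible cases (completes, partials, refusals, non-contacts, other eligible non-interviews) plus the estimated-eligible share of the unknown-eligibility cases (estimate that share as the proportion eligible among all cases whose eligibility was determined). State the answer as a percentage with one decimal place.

10.2%

Num: 73
Known eligible: 253 + 36 + 73 + 109 + 22 = 493
e = 493 / (493 + 62) = 493 / 555 = 0.8883
e × U: 0.8883 × 252 = 223.85
Denominator: 493 + 223.85 = 716.85
REF2 = 73 / 716.85 = 0.1018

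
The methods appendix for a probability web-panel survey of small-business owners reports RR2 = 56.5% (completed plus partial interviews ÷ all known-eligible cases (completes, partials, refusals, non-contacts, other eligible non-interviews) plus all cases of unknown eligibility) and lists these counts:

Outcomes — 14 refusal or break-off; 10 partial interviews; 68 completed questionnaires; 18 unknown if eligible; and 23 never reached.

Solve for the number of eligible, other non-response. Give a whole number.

Numerator = 68 + 10 = 78
RR2 = 78 / D = 0.565
D = 78 / 0.565 = 138.1
Remaining denominator categories sum to 133
eligible, other non-response = 138.1 − 133 ≈ 5

5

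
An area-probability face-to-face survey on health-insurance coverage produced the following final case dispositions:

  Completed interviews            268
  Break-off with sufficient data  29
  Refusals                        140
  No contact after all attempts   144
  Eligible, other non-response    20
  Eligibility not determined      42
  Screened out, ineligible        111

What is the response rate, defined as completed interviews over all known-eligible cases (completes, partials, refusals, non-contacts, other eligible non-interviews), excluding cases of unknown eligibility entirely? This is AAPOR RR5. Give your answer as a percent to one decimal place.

Num: 268
Denominator: 268 + 29 + 140 + 144 + 20 = 601
RR5 = 268 / 601 = 0.4459

44.6%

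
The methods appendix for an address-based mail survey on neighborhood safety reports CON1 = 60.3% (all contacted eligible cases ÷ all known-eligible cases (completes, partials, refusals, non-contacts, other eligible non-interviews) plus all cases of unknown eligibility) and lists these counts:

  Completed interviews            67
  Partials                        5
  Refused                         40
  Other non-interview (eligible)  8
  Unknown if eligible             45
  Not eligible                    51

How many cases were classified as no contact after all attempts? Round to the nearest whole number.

34

Top = 67 + 5 + 40 + 8 = 120
CON1 = 120 / D = 0.603
D = 120 / 0.603 = 199.0
Remaining denominator categories sum to 165
no contact after all attempts = 199.0 − 165 ≈ 34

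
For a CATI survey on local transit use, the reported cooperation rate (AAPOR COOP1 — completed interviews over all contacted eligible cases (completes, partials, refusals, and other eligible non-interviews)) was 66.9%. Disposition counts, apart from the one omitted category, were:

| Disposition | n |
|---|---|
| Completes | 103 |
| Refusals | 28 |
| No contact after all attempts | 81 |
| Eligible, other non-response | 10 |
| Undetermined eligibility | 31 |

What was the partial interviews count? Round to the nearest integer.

COOP1 = 103 / D = 0.669
D = 103 / 0.669 = 154.0
Other denominator terms total 141
partial interviews = 154.0 − 141 ≈ 13

13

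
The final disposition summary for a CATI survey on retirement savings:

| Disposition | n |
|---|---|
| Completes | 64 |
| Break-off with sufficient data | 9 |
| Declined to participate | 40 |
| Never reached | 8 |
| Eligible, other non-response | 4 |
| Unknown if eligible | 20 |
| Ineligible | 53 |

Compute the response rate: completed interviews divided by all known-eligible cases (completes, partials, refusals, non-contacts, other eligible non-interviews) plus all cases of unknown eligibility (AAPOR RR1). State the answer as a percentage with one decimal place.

44.1%

Numerator → 64
Base → 64 + 9 + 40 + 8 + 4 + 20 = 145
RR1 = 64 / 145 = 0.4414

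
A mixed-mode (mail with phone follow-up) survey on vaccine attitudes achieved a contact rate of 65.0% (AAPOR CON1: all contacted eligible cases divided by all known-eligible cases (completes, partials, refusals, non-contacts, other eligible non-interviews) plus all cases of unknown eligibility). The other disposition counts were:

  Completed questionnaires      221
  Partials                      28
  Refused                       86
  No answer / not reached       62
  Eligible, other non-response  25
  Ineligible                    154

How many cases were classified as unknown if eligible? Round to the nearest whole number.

Numerator: 221 + 28 + 86 + 25 = 360
CON1 = 360 / D = 0.650
D = 360 / 0.650 = 553.8
Other denominator terms total 422
unknown if eligible = 553.8 − 422 ≈ 132

132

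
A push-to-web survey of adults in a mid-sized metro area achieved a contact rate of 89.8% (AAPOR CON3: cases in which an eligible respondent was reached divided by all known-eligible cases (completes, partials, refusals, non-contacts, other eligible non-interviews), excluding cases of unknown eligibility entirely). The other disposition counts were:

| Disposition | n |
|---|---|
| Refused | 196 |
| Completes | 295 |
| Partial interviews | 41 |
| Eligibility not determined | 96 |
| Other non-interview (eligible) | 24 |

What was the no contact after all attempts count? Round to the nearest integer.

63

Num → 295 + 41 + 196 + 24 = 556
CON3 = 556 / D = 0.898
D = 556 / 0.898 = 619.2
Remaining denominator categories sum to 556
no contact after all attempts = 619.2 − 556 ≈ 63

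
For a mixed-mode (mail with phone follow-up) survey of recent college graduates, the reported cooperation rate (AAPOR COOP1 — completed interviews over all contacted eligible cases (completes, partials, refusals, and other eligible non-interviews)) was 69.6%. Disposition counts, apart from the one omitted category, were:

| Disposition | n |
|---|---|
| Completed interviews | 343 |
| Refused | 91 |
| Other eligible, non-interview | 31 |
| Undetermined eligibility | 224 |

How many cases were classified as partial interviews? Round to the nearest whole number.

28

COOP1 = 343 / D = 0.696
D = 343 / 0.696 = 492.8
Rest of base = 465
partial interviews = 492.8 − 465 ≈ 28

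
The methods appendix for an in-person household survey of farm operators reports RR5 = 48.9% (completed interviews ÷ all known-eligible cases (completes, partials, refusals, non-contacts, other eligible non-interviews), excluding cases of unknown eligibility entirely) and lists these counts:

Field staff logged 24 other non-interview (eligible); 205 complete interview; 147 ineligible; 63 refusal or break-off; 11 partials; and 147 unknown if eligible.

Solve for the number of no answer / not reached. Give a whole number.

116

RR5 = 205 / D = 0.489
D = 205 / 0.489 = 419.2
Remaining denominator categories sum to 303
no answer / not reached = 419.2 − 303 ≈ 116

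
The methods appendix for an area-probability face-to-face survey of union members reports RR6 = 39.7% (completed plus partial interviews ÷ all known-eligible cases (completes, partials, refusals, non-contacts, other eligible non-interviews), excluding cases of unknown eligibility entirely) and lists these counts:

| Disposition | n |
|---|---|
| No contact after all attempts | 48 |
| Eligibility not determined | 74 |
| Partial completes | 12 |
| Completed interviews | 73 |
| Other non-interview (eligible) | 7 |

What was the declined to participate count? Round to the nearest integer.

Num: 73 + 12 = 85
RR6 = 85 / D = 0.397
D = 85 / 0.397 = 214.1
Remaining denominator categories sum to 140
declined to participate = 214.1 − 140 ≈ 74

74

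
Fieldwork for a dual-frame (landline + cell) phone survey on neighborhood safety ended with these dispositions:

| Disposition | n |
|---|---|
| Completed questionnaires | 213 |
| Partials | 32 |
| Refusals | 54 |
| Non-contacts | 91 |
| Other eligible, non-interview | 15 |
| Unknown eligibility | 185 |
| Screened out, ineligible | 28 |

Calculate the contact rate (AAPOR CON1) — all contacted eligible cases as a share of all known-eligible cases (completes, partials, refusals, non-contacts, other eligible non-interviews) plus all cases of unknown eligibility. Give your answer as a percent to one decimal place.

Numerator → 213 + 32 + 54 + 15 = 314
Denominator → 213 + 32 + 54 + 91 + 15 + 185 = 590
CON1 = 314 / 590 = 0.5322

53.2%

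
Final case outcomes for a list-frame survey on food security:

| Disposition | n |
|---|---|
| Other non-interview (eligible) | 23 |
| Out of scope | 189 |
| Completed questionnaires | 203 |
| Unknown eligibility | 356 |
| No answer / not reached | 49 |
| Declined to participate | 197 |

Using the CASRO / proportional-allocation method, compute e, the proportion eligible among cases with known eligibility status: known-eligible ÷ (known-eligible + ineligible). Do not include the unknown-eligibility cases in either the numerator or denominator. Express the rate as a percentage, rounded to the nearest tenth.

Known eligible = 203 + 197 + 49 + 23 = 472
e = 472 / (472 + 189) = 472 / 661 = 0.7141

71.4%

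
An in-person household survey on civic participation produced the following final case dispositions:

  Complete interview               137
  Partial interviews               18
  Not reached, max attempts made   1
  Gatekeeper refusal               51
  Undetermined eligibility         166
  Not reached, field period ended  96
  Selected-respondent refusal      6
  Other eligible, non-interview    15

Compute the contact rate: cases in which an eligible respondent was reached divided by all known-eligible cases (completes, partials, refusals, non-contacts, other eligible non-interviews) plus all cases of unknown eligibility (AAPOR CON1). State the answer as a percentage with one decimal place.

Declined to participate = 51 + 6 = 57
Never reached = 96 + 1 = 97
Top = 137 + 18 + 57 + 15 = 227
Denom = 137 + 18 + 57 + 97 + 15 + 166 = 490
CON1 = 227 / 490 = 0.4633

46.3%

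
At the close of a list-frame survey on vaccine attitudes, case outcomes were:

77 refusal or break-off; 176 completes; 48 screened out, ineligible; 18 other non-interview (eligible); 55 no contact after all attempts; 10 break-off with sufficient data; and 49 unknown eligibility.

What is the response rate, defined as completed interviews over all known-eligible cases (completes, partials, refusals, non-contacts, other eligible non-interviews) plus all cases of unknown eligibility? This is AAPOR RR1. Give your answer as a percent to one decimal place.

Num: 176
Base: 176 + 10 + 77 + 55 + 18 + 49 = 385
RR1 = 176 / 385 = 0.4571

45.7%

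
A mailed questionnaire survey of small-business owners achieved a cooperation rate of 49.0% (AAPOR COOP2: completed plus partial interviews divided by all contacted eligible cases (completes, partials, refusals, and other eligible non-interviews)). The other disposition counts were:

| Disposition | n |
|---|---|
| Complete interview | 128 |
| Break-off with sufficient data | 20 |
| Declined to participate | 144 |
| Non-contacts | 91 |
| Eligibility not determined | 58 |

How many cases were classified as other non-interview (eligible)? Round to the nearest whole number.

10

Top = 128 + 20 = 148
COOP2 = 148 / D = 0.490
D = 148 / 0.490 = 302.0
Remaining denominator categories sum to 292
other non-interview (eligible) = 302.0 − 292 ≈ 10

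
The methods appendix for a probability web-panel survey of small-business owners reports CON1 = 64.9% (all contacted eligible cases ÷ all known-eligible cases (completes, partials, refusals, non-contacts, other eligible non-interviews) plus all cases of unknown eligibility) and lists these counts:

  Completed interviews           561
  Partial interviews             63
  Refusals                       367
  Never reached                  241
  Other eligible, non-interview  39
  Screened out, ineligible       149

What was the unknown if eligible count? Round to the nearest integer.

316

Numerator → 561 + 63 + 367 + 39 = 1030
CON1 = 1030 / D = 0.649
D = 1030 / 0.649 = 1587.1
Other denominator terms total 1271
unknown if eligible = 1587.1 − 1271 ≈ 316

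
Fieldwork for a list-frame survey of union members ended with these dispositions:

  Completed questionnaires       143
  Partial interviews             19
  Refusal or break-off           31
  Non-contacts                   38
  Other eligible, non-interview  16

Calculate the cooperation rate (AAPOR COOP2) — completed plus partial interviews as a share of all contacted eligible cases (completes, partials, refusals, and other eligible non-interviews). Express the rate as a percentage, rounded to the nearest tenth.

Top → 143 + 19 = 162
Denom → 143 + 19 + 31 + 16 = 209
COOP2 = 162 / 209 = 0.7751

77.5%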